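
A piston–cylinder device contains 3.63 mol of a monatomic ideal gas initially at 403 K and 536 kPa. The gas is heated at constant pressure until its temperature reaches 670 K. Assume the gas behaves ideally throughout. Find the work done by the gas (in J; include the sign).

V₁ = nRT₁/P₁ = 3.63×8.314×403/536 = 22.7 L.
Isobaric: P stays 536 kPa; V/T = const ⇒ T₂ = 670 K, V₂ = 37.7 L.
W = PΔV = 536×(37.7−22.7) kPa·L = 8060 J.

8060 J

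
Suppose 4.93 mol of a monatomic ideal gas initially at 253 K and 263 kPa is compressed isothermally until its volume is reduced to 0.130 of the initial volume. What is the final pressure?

2020 kPa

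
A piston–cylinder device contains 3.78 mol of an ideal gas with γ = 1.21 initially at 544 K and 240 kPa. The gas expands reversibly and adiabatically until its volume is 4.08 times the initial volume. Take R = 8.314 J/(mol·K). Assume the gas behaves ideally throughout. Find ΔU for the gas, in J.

-20800 J

V₁ = nRT₁/P₁ = 3.78×8.314×544/240 = 71.2 L.
Adiabatic: TV^(γ−1) = const ⇒ T₂ = 544×(0.245)^0.210 = 405 K; PV^γ = const ⇒ P₂ = 43.8 kPa.
For an ideal gas ΔU = nCvΔT with Cv = R/(γ−1) = 39.6 J/(mol·K).
ΔU = 3.78×39.6×(405−544) = -20800 J.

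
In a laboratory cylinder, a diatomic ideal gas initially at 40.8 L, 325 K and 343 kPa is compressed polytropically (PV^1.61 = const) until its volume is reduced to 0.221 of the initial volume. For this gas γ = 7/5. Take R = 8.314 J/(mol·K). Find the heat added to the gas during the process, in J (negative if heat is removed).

18200 J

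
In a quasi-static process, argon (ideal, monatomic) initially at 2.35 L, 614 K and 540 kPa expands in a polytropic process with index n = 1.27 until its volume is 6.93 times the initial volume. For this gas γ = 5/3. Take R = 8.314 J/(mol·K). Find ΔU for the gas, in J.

-775 J

n = P₁V₁/(RT₁) = 540×2.35/(8.314×614) = 0.249 mol.
Polytropic n=1.27: T₂ = T₁(V₁/V₂)^(n−1) = 614×(0.144)^0.27 = 364 K; P₂ = P₁(V₁/V₂)^n = 46.2 kPa.
For an ideal gas ΔU = nCvΔT with Cv = (3/2)R = 12.5 J/(mol·K).
ΔU = 0.249×12.5×(364−614) = -775 J.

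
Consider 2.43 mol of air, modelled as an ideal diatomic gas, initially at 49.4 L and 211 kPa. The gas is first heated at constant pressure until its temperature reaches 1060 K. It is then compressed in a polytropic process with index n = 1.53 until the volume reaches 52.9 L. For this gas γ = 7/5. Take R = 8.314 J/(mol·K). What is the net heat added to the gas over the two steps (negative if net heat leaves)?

43900 J

T₁ = P₁V₁/(nR) = 211×49.4/(2.43×8.314) = 516 K.
Step 1 — Isobaric: P stays 211 kPa; V/T = const ⇒ T₂ = 1060 K, V₂ = 101 L.
W = PΔV = 211×(101−49.4) kPa·L = 11000 J.
ΔU = nCvΔT = 2.43×20.8×(1060−516) = 27500 J.
Q = ΔU + W = nCpΔT = 38500 J.
State after step 1: P = 211 kPa, V = 101 L, T = 1060 K.
Step 2 — Polytropic n=1.53: T₂ = T₁(V₁/V₂)^(n−1) = 1060×(1.92)^0.53 = 1500 K; P₂ = P₁(V₁/V₂)^n = 572 kPa.
W = (P₁V₁−P₂V₂)/(n−1) = (211×101−572×52.9)/0.53 = -16700 J.
ΔU = nCvΔT = 2.43×20.8×(1500−1060) = 22100 J.
Q = ΔU + W = 5420 J.
Net over both steps: W = -5670 J, Q = 43900 J, ΔU = 49600 J.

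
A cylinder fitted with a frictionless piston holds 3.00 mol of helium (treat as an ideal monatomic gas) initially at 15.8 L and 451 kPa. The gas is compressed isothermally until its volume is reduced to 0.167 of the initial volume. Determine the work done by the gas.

-12800 J

T₁ = P₁V₁/(nR) = 451×15.8/(3.00×8.314) = 286 K.
Isothermal: T stays 286 K; PV = const ⇒ V₂ = 2.64 L, P₂ = 2700 kPa.
W = nRT ln(V₂/V₁) = 3.00×8.314×286×ln(0.167) = -12800 J.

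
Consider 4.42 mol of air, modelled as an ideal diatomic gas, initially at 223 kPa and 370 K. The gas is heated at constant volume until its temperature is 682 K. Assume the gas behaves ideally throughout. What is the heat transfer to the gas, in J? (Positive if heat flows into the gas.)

28700 J

V₁ = nRT₁/P₁ = 4.42×8.314×370/223 = 61.0 L.
Isochoric: V stays 61.0 L; P/T = const ⇒ T₂ = 682 K, P₂ = 411 kPa.
W = 0 (no volume change).
ΔU = nCvΔT = 4.42×20.8×(682−370) = 28700 J.
Q = ΔU = 28700 J.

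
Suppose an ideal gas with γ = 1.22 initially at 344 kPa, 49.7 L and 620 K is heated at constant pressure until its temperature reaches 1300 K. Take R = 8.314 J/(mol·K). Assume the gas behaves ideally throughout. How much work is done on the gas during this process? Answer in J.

n = P₁V₁/(RT₁) = 344×49.7/(8.314×620) = 3.32 mol.
Isobaric: P stays 344 kPa; V/T = const ⇒ T₂ = 1300 K, V₂ = 104 L.
W = PΔV = 344×(104−49.7) kPa·L = 18800 J.
Work done on the gas = −W_by = -18800 J.

-18800 J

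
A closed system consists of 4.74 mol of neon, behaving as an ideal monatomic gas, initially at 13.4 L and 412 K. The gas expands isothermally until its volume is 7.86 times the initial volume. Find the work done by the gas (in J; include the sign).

33500 J

P₁ = nRT₁/V₁ = 4.74×8.314×412/13.4 = 1210 kPa.
Isothermal: T stays 412 K; PV = const ⇒ V₂ = 105 L, P₂ = 154 kPa.
W = nRT ln(V₂/V₁) = 4.74×8.314×412×ln(7.86) = 33500 J.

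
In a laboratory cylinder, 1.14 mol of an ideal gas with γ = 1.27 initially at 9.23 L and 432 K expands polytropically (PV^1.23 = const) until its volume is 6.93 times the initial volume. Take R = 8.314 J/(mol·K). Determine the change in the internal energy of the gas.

P₁ = nRT₁/V₁ = 1.14×8.314×432/9.23 = 444 kPa.
Polytropic n=1.23: T₂ = T₁(V₁/V₂)^(n−1) = 432×(0.144)^0.23 = 277 K; P₂ = P₁(V₁/V₂)^n = 41.0 kPa.
For an ideal gas ΔU = nCvΔT with Cv = R/(γ−1) = 30.8 J/(mol·K).
ΔU = 1.14×30.8×(277−432) = -5450 J.

-5450 J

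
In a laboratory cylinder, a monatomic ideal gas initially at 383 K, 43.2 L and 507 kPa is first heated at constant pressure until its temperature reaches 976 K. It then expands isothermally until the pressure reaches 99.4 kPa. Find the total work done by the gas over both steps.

125000 J

n = P₁V₁/(RT₁) = 507×43.2/(8.314×383) = 6.88 mol.
Step 1 — Isobaric: P stays 507 kPa; V/T = const ⇒ T₂ = 976 K, V₂ = 110 L.
W = PΔV = 507×(110−43.2) kPa·L = 33900 J.
ΔU = nCvΔT = 6.88×12.5×(976−383) = 50900 J.
Q = ΔU + W = nCpΔT = 84800 J.
State after step 1: P = 507 kPa, V = 110 L, T = 976 K.
Step 2 — Isothermal: T stays 976 K; PV = const ⇒ V₂ = 562 L, P₂ = 99.4 kPa.
ΔU = 0 (ideal gas, T constant).
W = nRT ln(V₂/V₁) = 6.88×8.314×976×ln(5.10) = 90900 J.
Q = ΔU + W = 90900 J.
Net over both steps: W = 125000 J, Q = 176000 J, ΔU = 50900 J.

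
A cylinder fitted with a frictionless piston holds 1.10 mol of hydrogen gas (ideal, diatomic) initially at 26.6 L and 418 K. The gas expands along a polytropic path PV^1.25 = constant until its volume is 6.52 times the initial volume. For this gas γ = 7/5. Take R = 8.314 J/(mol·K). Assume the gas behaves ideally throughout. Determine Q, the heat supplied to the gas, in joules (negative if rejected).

P₁ = nRT₁/V₁ = 1.10×8.314×418/26.6 = 144 kPa.
Polytropic n=1.25: T₂ = T₁(V₁/V₂)^(n−1) = 418×(0.153)^0.25 = 262 K; P₂ = P₁(V₁/V₂)^n = 13.8 kPa.
W = (P₁V₁−P₂V₂)/(n−1) = (144×26.6−13.8×173)/0.25 = 5720 J.
ΔU = nCvΔT = 1.10×20.8×(262−418) = -3580 J.
Q = ΔU + W = 2150 J.

2150 J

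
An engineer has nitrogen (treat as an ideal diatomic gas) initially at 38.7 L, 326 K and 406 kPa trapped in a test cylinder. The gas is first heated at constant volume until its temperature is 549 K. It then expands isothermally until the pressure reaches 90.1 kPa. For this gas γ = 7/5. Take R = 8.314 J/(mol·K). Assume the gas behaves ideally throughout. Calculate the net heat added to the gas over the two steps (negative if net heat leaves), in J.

80500 J

n = P₁V₁/(RT₁) = 406×38.7/(8.314×326) = 5.80 mol.
Step 1 — Isochoric: V stays 38.7 L; P/T = const ⇒ T₂ = 549 K, P₂ = 684 kPa.
W = 0 (no volume change).
ΔU = nCvΔT = 5.80×20.8×(549−326) = 26900 J.
Q = ΔU = 26900 J.
State after step 1: P = 684 kPa, V = 38.7 L, T = 549 K.
Step 2 — Isothermal: T stays 549 K; PV = const ⇒ V₂ = 294 L, P₂ = 90.1 kPa.
ΔU = 0 (ideal gas, T constant).
W = nRT ln(V₂/V₁) = 5.80×8.314×549×ln(7.59) = 53600 J.
Q = ΔU + W = 53600 J.
Net over both steps: W = 53600 J, Q = 80500 J, ΔU = 26900 J.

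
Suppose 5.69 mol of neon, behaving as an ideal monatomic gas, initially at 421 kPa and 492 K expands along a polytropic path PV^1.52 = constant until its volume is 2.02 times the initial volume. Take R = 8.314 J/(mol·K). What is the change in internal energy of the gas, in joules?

-10700 J

V₁ = nRT₁/P₁ = 5.69×8.314×492/421 = 55.3 L.
Polytropic n=1.52: T₂ = T₁(V₁/V₂)^(n−1) = 492×(0.495)^0.52 = 341 K; P₂ = P₁(V₁/V₂)^n = 145 kPa.
For an ideal gas ΔU = nCvΔT with Cv = (3/2)R = 12.5 J/(mol·K).
ΔU = 5.69×12.5×(341−492) = -10700 J.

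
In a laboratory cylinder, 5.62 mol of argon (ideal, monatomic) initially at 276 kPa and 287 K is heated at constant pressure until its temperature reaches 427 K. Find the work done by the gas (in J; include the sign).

6540 J

V₁ = nRT₁/P₁ = 5.62×8.314×287/276 = 48.6 L.
Isobaric: P stays 276 kPa; V/T = const ⇒ T₂ = 427 K, V₂ = 72.3 L.
W = PΔV = 276×(72.3−48.6) kPa·L = 6540 J.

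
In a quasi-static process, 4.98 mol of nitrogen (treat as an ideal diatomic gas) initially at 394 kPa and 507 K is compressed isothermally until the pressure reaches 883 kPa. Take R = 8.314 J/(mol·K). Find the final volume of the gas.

23.8 L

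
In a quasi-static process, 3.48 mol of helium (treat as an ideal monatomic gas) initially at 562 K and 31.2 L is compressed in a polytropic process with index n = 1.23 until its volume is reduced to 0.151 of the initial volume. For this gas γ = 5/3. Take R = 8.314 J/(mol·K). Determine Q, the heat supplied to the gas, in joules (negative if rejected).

P₁ = nRT₁/V₁ = 3.48×8.314×562/31.2 = 521 kPa.
Polytropic n=1.23: T₂ = T₁(V₁/V₂)^(n−1) = 562×(6.62)^0.23 = 868 K; P₂ = P₁(V₁/V₂)^n = 5330 kPa.
W = (P₁V₁−P₂V₂)/(n−1) = (521×31.2−5330×4.71)/0.23 = -38500 J.
ΔU = nCvΔT = 3.48×12.5×(868−562) = 13300 J.
Q = ΔU + W = -25200 J.

-25200 J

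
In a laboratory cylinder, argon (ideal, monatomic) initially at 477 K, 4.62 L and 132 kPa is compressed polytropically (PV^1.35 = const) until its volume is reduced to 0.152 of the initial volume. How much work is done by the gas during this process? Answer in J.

-1630 J

n = P₁V₁/(RT₁) = 132×4.62/(8.314×477) = 0.154 mol.
Polytropic n=1.35: T₂ = T₁(V₁/V₂)^(n−1) = 477×(6.58)^0.35 = 922 K; P₂ = P₁(V₁/V₂)^n = 1680 kPa.
W = (P₁V₁−P₂V₂)/(n−1) = (132×4.62−1680×0.702)/0.35 = -1630 J.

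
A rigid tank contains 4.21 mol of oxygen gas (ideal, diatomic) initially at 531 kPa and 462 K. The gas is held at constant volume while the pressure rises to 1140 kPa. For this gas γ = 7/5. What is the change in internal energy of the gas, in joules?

46400 J

V₁ = nRT₁/P₁ = 4.21×8.314×462/531 = 30.5 L.
Isochoric: V stays 30.5 L; P/T = const ⇒ T₂ = 992 K, P₂ = 1140 kPa.
For an ideal gas ΔU = nCvΔT with Cv = (5/2)R = 20.8 J/(mol·K).
ΔU = 4.21×20.8×(992−462) = 46400 J.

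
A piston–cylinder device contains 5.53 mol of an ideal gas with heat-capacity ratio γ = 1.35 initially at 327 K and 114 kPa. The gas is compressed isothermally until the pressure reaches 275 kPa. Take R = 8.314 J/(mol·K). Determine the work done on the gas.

13200 J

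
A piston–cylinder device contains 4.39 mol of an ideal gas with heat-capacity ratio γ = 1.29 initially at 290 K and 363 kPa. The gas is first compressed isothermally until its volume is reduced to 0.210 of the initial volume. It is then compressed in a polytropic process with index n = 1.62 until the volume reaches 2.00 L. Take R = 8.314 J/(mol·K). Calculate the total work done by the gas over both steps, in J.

V₁ = nRT₁/P₁ = 4.39×8.314×290/363 = 29.2 L.
Step 1 — Isothermal: T stays 290 K; PV = const ⇒ V₂ = 6.12 L, P₂ = 1730 kPa.
ΔU = 0 (ideal gas, T constant).
W = nRT ln(V₂/V₁) = 4.39×8.314×290×ln(0.210) = -16500 J.
Q = ΔU + W = -16500 J.
State after step 1: P = 1730 kPa, V = 6.12 L, T = 290 K.
Step 2 — Polytropic n=1.62: T₂ = T₁(V₁/V₂)^(n−1) = 290×(3.06)^0.62 = 580 K; P₂ = P₁(V₁/V₂)^n = 10600 kPa.
W = (P₁V₁−P₂V₂)/(n−1) = (1730×6.12−10600×2.00)/0.62 = -17100 J.
ΔU = nCvΔT = 4.39×28.7×(580−290) = 36500 J.
Q = ΔU + W = 19500 J.
Net over both steps: W = -33600 J, Q = 2930 J, ΔU = 36500 J.

-33600 J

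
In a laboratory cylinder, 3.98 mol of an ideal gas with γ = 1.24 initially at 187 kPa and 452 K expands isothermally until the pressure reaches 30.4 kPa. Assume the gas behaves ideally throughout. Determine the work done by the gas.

V₁ = nRT₁/P₁ = 3.98×8.314×452/187 = 80.0 L.
Isothermal: T stays 452 K; PV = const ⇒ V₂ = 492 L, P₂ = 30.4 kPa.
W = nRT ln(V₂/V₁) = 3.98×8.314×452×ln(6.15) = 27200 J.

27200 J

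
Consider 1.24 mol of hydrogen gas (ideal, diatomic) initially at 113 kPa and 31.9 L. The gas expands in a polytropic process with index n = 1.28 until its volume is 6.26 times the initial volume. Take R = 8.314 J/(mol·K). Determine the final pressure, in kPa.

T₁ = P₁V₁/(nR) = 113×31.9/(1.24×8.314) = 350 K.
Polytropic n=1.28: T₂ = T₁(V₁/V₂)^(n−1) = 350×(0.160)^0.28 = 209 K; P₂ = P₁(V₁/V₂)^n = 10.8 kPa.

10.8 kPa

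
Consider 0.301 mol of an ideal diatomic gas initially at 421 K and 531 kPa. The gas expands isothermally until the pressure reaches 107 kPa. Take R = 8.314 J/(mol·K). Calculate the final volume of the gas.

V₁ = nRT₁/P₁ = 0.301×8.314×421/531 = 1.98 L.
Isothermal: T stays 421 K; PV = const ⇒ V₂ = 9.85 L, P₂ = 107 kPa.

9.85 L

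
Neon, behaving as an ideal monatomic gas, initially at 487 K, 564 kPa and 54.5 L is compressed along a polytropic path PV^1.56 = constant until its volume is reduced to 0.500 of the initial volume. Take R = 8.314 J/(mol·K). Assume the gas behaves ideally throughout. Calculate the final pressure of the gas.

1660 kPa

Polytropic n=1.56: T₂ = T₁(V₁/V₂)^(n−1) = 487×(2.00)^0.56 = 718 K; P₂ = P₁(V₁/V₂)^n = 1660 kPa.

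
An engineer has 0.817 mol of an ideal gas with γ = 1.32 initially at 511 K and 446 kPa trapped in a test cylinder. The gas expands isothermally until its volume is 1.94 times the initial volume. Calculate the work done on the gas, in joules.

-2300 J

V₁ = nRT₁/P₁ = 0.817×8.314×511/446 = 7.78 L.
Isothermal: T stays 511 K; PV = const ⇒ V₂ = 15.1 L, P₂ = 230 kPa.
W = nRT ln(V₂/V₁) = 0.817×8.314×511×ln(1.94) = 2300 J.
Work done on the gas = −W_by = -2300 J.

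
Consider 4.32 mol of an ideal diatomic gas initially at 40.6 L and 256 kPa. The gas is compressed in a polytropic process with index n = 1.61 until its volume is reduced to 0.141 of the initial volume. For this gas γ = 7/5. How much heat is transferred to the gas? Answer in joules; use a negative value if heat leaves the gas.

20600 J

T₁ = P₁V₁/(nR) = 256×40.6/(4.32×8.314) = 289 K.
Polytropic n=1.61: T₂ = T₁(V₁/V₂)^(n−1) = 289×(7.09)^0.61 = 956 K; P₂ = P₁(V₁/V₂)^n = 6000 kPa.
W = (P₁V₁−P₂V₂)/(n−1) = (256×40.6−6000×5.72)/0.61 = -39200 J.
ΔU = nCvΔT = 4.32×20.8×(956−289) = 59900 J.
Q = ΔU + W = 20600 J.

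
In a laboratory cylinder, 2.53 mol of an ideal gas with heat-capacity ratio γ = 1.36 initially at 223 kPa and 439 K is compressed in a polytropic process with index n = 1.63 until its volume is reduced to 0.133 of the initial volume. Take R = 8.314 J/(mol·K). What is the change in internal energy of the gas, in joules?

65800 J

V₁ = nRT₁/P₁ = 2.53×8.314×439/223 = 41.4 L.
Polytropic n=1.63: T₂ = T₁(V₁/V₂)^(n−1) = 439×(7.52)^0.63 = 1560 K; P₂ = P₁(V₁/V₂)^n = 5980 kPa.
For an ideal gas ΔU = nCvΔT with Cv = R/(γ−1) = 23.1 J/(mol·K).
ΔU = 2.53×23.1×(1560−439) = 65800 J.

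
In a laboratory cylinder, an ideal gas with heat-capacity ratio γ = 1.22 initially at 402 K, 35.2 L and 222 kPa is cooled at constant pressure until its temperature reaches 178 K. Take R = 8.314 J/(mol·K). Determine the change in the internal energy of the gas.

n = P₁V₁/(RT₁) = 222×35.2/(8.314×402) = 2.34 mol.
Isobaric: P stays 222 kPa; V/T = const ⇒ T₂ = 178 K, V₂ = 15.6 L.
For an ideal gas ΔU = nCvΔT with Cv = R/(γ−1) = 37.8 J/(mol·K).
ΔU = 2.34×37.8×(178−402) = -19800 J.

-19800 J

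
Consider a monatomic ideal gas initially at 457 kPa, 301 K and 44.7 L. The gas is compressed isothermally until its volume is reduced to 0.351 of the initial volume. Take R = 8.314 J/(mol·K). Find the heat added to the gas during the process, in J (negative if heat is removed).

n = P₁V₁/(RT₁) = 457×44.7/(8.314×301) = 8.16 mol.
Isothermal: T stays 301 K; PV = const ⇒ V₂ = 15.7 L, P₂ = 1300 kPa.
ΔU = 0 (ideal gas, T constant).
W = nRT ln(V₂/V₁) = 8.16×8.314×301×ln(0.351) = -21400 J.
Q = ΔU + W = -21400 J.

-21400 J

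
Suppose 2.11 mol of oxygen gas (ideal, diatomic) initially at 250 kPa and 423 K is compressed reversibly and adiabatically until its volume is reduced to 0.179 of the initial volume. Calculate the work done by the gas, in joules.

-18400 J

V₁ = nRT₁/P₁ = 2.11×8.314×423/250 = 29.7 L.
Adiabatic: TV^(γ−1) = const ⇒ T₂ = 423×(5.59)^0.400 = 842 K; PV^γ = const ⇒ P₂ = 2780 kPa.
ΔU = nCvΔT = 2.11×20.8×(842−423) = 18400 J.
Q = 0 for an adiabatic process, so W = −ΔU = -18400 J.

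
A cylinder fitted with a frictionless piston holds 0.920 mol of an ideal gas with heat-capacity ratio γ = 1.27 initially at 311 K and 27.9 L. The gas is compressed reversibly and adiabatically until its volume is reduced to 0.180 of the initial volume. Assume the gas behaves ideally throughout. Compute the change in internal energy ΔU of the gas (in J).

P₁ = nRT₁/V₁ = 0.920×8.314×311/27.9 = 85.3 kPa.
Adiabatic: TV^(γ−1) = const ⇒ T₂ = 311×(5.56)^0.270 = 494 K; PV^γ = const ⇒ P₂ = 753 kPa.
For an ideal gas ΔU = nCvΔT with Cv = R/(γ−1) = 30.8 J/(mol·K).
ΔU = 0.920×30.8×(494−311) = 5190 J.

5190 J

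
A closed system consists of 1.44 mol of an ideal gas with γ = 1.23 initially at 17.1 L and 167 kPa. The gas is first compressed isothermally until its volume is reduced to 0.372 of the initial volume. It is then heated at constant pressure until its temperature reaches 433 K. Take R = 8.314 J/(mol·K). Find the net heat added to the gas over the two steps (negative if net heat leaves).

9630 J

T₁ = P₁V₁/(nR) = 167×17.1/(1.44×8.314) = 239 K.
Step 1 — Isothermal: T stays 239 K; PV = const ⇒ V₂ = 6.36 L, P₂ = 449 kPa.
ΔU = 0 (ideal gas, T constant).
W = nRT ln(V₂/V₁) = 1.44×8.314×239×ln(0.372) = -2820 J.
Q = ΔU + W = -2820 J.
State after step 1: P = 449 kPa, V = 6.36 L, T = 239 K.
Step 2 — Isobaric: P stays 449 kPa; V/T = const ⇒ T₂ = 433 K, V₂ = 11.5 L.
W = PΔV = 449×(11.5−6.36) kPa·L = 2330 J.
ΔU = nCvΔT = 1.44×36.1×(433−239) = 10100 J.
Q = ΔU + W = nCpΔT = 12500 J.
Net over both steps: W = -496 J, Q = 9630 J, ΔU = 10100 J.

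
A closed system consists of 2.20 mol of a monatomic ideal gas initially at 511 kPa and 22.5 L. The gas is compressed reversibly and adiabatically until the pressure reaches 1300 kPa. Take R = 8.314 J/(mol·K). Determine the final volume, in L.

12.8 L

T₁ = P₁V₁/(nR) = 511×22.5/(2.20×8.314) = 629 K.
Adiabatic: T₂/T₁ = (P₂/P₁)^((γ−1)/γ) ⇒ T₂ = 629×(2.54)^0.400 = 913 K; V₂ = 12.8 L.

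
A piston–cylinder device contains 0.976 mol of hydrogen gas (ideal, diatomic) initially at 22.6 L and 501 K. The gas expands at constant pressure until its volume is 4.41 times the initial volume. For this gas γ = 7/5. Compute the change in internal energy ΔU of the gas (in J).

34700 J

P₁ = nRT₁/V₁ = 0.976×8.314×501/22.6 = 180 kPa.
Isobaric: P stays 180 kPa; V/T = const ⇒ T₂ = 2210 K, V₂ = 99.7 L.
For an ideal gas ΔU = nCvΔT with Cv = (5/2)R = 20.8 J/(mol·K).
ΔU = 0.976×20.8×(2210−501) = 34700 J.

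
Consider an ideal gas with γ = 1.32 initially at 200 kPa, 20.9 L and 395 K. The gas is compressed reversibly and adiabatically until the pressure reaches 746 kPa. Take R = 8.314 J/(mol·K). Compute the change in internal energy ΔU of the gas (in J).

n = P₁V₁/(RT₁) = 200×20.9/(8.314×395) = 1.27 mol.
Adiabatic: T₂/T₁ = (P₂/P₁)^((γ−1)/γ) ⇒ T₂ = 395×(3.73)^0.242 = 543 K; V₂ = 7.71 L.
For an ideal gas ΔU = nCvΔT with Cv = R/(γ−1) = 26.0 J/(mol·K).
ΔU = 1.27×26.0×(543−395) = 4910 J.

4910 J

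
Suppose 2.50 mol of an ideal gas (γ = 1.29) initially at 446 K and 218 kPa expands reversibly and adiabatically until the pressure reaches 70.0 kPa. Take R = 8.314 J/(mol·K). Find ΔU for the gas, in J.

V₁ = nRT₁/P₁ = 2.50×8.314×446/218 = 42.5 L.
Adiabatic: T₂/T₁ = (P₂/P₁)^((γ−1)/γ) ⇒ T₂ = 446×(0.321)^0.225 = 345 K; V₂ = 103 L.
For an ideal gas ΔU = nCvΔT with Cv = R/(γ−1) = 28.7 J/(mol·K).
ΔU = 2.50×28.7×(345−446) = -7200 J.

-7200 J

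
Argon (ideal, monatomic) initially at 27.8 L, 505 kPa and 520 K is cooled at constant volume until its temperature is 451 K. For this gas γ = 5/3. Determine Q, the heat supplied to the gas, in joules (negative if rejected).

-2790 J

n = P₁V₁/(RT₁) = 505×27.8/(8.314×520) = 3.25 mol.
Isochoric: V stays 27.8 L; P/T = const ⇒ T₂ = 451 K, P₂ = 438 kPa.
W = 0 (no volume change).
ΔU = nCvΔT = 3.25×12.5×(451−520) = -2790 J.
Q = ΔU = -2790 J.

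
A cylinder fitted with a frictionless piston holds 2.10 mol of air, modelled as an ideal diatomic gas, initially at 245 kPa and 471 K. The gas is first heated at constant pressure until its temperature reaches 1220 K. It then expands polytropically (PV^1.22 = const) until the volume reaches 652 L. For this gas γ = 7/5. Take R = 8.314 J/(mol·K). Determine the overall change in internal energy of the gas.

13600 J

V₁ = nRT₁/P₁ = 2.10×8.314×471/245 = 33.6 L.
Step 1 — Isobaric: P stays 245 kPa; V/T = const ⇒ T₂ = 1220 K, V₂ = 86.9 L.
W = PΔV = 245×(86.9−33.6) kPa·L = 13100 J.
ΔU = nCvΔT = 2.10×20.8×(1220−471) = 32700 J.
Q = ΔU + W = nCpΔT = 45800 J.
State after step 1: P = 245 kPa, V = 86.9 L, T = 1220 K.
Step 2 — Polytropic n=1.22: T₂ = T₁(V₁/V₂)^(n−1) = 1220×(0.133)^0.22 = 783 K; P₂ = P₁(V₁/V₂)^n = 21.0 kPa.
W = (P₁V₁−P₂V₂)/(n−1) = (245×86.9−21.0×652)/0.22 = 34700 J.
ΔU = nCvΔT = 2.10×20.8×(783−1220) = -19100 J.
Q = ΔU + W = 15600 J.
Net over both steps: W = 47700 J, Q = 61400 J, ΔU = 13600 J.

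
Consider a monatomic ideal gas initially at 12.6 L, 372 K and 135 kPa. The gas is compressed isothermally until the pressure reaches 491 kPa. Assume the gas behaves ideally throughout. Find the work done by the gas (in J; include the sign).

n = P₁V₁/(RT₁) = 135×12.6/(8.314×372) = 0.550 mol.
Isothermal: T stays 372 K; PV = const ⇒ V₂ = 3.46 L, P₂ = 491 kPa.
W = nRT ln(V₂/V₁) = 0.550×8.314×372×ln(0.275) = -2200 J.

-2200 J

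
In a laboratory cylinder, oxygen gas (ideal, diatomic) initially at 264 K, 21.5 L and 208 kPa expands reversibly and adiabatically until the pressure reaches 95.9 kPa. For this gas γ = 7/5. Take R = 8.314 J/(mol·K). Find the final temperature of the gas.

212 K

Adiabatic: T₂/T₁ = (P₂/P₁)^((γ−1)/γ) ⇒ T₂ = 264×(0.461)^0.286 = 212 K; V₂ = 37.4 L.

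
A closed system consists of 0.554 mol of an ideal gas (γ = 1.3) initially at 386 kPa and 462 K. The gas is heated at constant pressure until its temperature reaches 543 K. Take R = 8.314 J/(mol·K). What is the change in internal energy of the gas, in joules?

V₁ = nRT₁/P₁ = 0.554×8.314×462/386 = 5.51 L.
Isobaric: P stays 386 kPa; V/T = const ⇒ T₂ = 543 K, V₂ = 6.48 L.
For an ideal gas ΔU = nCvΔT with Cv = R/(γ−1) = 27.7 J/(mol·K).
ΔU = 0.554×27.7×(543−462) = 1240 J.

1240 J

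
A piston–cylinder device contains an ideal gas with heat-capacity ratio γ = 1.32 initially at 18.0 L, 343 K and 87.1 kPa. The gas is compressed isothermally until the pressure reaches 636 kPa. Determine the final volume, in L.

Isothermal: T stays 343 K; PV = const ⇒ V₂ = 2.47 L, P₂ = 636 kPa.

2.47 L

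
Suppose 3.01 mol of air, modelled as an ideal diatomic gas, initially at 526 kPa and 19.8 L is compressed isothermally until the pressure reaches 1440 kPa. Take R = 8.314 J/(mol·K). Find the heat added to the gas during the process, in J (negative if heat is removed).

-10500 J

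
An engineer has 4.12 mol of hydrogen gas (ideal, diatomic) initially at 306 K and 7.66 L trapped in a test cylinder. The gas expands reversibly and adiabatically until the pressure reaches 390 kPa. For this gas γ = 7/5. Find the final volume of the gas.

18.8 L

P₁ = nRT₁/V₁ = 4.12×8.314×306/7.66 = 1370 kPa.
Adiabatic: T₂/T₁ = (P₂/P₁)^((γ−1)/γ) ⇒ T₂ = 306×(0.285)^0.286 = 214 K; V₂ = 18.8 L.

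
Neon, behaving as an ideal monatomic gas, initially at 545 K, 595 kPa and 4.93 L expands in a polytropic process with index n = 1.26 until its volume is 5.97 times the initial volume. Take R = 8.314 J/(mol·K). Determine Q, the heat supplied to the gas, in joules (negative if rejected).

2560 J

n = P₁V₁/(RT₁) = 595×4.93/(8.314×545) = 0.647 mol.
Polytropic n=1.26: T₂ = T₁(V₁/V₂)^(n−1) = 545×(0.168)^0.26 = 342 K; P₂ = P₁(V₁/V₂)^n = 62.6 kPa.
W = (P₁V₁−P₂V₂)/(n−1) = (595×4.93−62.6×29.4)/0.26 = 4190 J.
ΔU = nCvΔT = 0.647×12.5×(342−545) = -1630 J.
Q = ΔU + W = 2560 J.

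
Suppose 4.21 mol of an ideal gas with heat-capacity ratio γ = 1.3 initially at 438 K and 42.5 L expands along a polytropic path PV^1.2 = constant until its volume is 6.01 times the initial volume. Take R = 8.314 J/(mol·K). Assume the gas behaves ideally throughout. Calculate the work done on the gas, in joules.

-23100 J

P₁ = nRT₁/V₁ = 4.21×8.314×438/42.5 = 361 kPa.
Polytropic n=1.2: T₂ = T₁(V₁/V₂)^(n−1) = 438×(0.166)^0.20 = 306 K; P₂ = P₁(V₁/V₂)^n = 41.9 kPa.
W = (P₁V₁−P₂V₂)/(n−1) = (361×42.5−41.9×255)/0.20 = 23100 J.
Work done on the gas = −W_by = -23100 J.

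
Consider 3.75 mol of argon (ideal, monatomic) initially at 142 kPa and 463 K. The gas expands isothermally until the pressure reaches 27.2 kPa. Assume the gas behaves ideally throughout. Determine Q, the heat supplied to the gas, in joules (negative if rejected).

V₁ = nRT₁/P₁ = 3.75×8.314×463/142 = 102 L.
Isothermal: T stays 463 K; PV = const ⇒ V₂ = 531 L, P₂ = 27.2 kPa.
ΔU = 0 (ideal gas, T constant).
W = nRT ln(V₂/V₁) = 3.75×8.314×463×ln(5.22) = 23900 J.
Q = ΔU + W = 23900 J.

23900 J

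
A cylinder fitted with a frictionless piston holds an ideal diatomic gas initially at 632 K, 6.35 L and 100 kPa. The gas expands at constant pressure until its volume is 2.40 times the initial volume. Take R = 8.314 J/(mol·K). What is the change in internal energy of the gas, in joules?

n = P₁V₁/(RT₁) = 100×6.35/(8.314×632) = 0.121 mol.
Isobaric: P stays 100 kPa; V/T = const ⇒ T₂ = 1520 K, V₂ = 15.2 L.
For an ideal gas ΔU = nCvΔT with Cv = (5/2)R = 20.8 J/(mol·K).
ΔU = 0.121×20.8×(1520−632) = 2220 J.

2220 J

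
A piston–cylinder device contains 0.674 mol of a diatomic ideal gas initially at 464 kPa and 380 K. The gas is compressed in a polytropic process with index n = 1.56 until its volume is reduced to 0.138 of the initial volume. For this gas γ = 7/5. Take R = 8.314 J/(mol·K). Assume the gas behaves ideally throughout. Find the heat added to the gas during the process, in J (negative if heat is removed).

V₁ = nRT₁/P₁ = 0.674×8.314×380/464 = 4.59 L.
Polytropic n=1.56: T₂ = T₁(V₁/V₂)^(n−1) = 380×(7.25)^0.56 = 1150 K; P₂ = P₁(V₁/V₂)^n = 10200 kPa.
W = (P₁V₁−P₂V₂)/(n−1) = (464×4.59−10200×0.633)/0.56 = -7720 J.
ΔU = nCvΔT = 0.674×20.8×(1150−380) = 10800 J.
Q = ΔU + W = 3090 J.

3090 J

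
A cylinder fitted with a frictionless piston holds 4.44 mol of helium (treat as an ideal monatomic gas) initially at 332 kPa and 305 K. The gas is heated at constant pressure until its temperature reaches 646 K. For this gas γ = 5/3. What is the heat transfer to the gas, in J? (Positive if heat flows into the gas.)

31500 J

V₁ = nRT₁/P₁ = 4.44×8.314×305/332 = 33.9 L.
Isobaric: P stays 332 kPa; V/T = const ⇒ T₂ = 646 K, V₂ = 71.8 L.
W = PΔV = 332×(71.8−33.9) kPa·L = 12600 J.
ΔU = nCvΔT = 4.44×12.5×(646−305) = 18900 J.
Q = ΔU + W = nCpΔT = 31500 J.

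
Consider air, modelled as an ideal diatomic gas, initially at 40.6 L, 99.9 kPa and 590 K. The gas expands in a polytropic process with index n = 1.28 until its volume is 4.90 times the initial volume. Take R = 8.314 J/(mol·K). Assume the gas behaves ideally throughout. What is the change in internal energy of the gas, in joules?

-3640 J

n = P₁V₁/(RT₁) = 99.9×40.6/(8.314×590) = 0.827 mol.
Polytropic n=1.28: T₂ = T₁(V₁/V₂)^(n−1) = 590×(0.204)^0.28 = 378 K; P₂ = P₁(V₁/V₂)^n = 13.1 kPa.
For an ideal gas ΔU = nCvΔT with Cv = (5/2)R = 20.8 J/(mol·K).
ΔU = 0.827×20.8×(378−590) = -3640 J.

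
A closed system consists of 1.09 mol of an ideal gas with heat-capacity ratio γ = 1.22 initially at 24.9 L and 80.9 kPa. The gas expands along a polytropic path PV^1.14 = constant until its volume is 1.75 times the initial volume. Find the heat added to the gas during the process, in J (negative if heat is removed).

394 J

T₁ = P₁V₁/(nR) = 80.9×24.9/(1.09×8.314) = 222 K.
Polytropic n=1.14: T₂ = T₁(V₁/V₂)^(n−1) = 222×(0.571)^0.14 = 206 K; P₂ = P₁(V₁/V₂)^n = 42.7 kPa.
W = (P₁V₁−P₂V₂)/(n−1) = (80.9×24.9−42.7×43.6)/0.14 = 1080 J.
ΔU = nCvΔT = 1.09×37.8×(206−222) = -690 J.
Q = ΔU + W = 394 J.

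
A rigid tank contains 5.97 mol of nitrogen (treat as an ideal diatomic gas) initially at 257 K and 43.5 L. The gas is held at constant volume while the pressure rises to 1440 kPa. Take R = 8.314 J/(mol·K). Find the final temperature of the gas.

P₁ = nRT₁/V₁ = 5.97×8.314×257/43.5 = 293 kPa.
Isochoric: V stays 43.5 L; P/T = const ⇒ T₂ = 1260 K, P₂ = 1440 kPa.

1260 K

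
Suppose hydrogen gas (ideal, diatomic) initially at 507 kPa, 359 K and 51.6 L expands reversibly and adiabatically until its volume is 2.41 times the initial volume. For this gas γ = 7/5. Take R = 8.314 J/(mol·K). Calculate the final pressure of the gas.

Adiabatic: TV^(γ−1) = const ⇒ T₂ = 359×(0.415)^0.400 = 253 K; PV^γ = const ⇒ P₂ = 148 kPa.

148 kPa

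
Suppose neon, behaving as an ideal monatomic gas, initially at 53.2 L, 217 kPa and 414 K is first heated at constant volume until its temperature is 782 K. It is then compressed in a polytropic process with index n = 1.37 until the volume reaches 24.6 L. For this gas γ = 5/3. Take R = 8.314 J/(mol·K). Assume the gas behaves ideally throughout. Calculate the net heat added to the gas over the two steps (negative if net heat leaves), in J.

6730 J

n = P₁V₁/(RT₁) = 217×53.2/(8.314×414) = 3.35 mol.
Step 1 — Isochoric: V stays 53.2 L; P/T = const ⇒ T₂ = 782 K, P₂ = 410 kPa.
W = 0 (no volume change).
ΔU = nCvΔT = 3.35×12.5×(782−414) = 15400 J.
Q = ΔU = 15400 J.
State after step 1: P = 410 kPa, V = 53.2 L, T = 782 K.
Step 2 — Polytropic n=1.37: T₂ = T₁(V₁/V₂)^(n−1) = 782×(2.16)^0.37 = 1040 K; P₂ = P₁(V₁/V₂)^n = 1180 kPa.
W = (P₁V₁−P₂V₂)/(n−1) = (410×53.2−1180×24.6)/0.37 = -19500 J.
ΔU = nCvΔT = 3.35×12.5×(1040−782) = 10800 J.
Q = ΔU + W = -8660 J.
Net over both steps: W = -19500 J, Q = 6730 J, ΔU = 26200 J.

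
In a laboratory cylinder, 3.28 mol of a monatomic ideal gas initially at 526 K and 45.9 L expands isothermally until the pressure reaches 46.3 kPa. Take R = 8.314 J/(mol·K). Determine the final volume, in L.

310 L

P₁ = nRT₁/V₁ = 3.28×8.314×526/45.9 = 313 kPa.
Isothermal: T stays 526 K; PV = const ⇒ V₂ = 310 L, P₂ = 46.3 kPa.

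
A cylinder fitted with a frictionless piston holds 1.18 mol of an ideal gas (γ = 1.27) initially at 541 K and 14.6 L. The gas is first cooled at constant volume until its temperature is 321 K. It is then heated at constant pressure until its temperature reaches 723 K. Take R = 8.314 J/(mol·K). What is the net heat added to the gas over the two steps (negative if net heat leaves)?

P₁ = nRT₁/V₁ = 1.18×8.314×541/14.6 = 364 kPa.
Step 1 — Isochoric: V stays 14.6 L; P/T = const ⇒ T₂ = 321 K, P₂ = 216 kPa.
W = 0 (no volume change).
ΔU = nCvΔT = 1.18×30.8×(321−541) = -7990 J.
Q = ΔU = -7990 J.
State after step 1: P = 216 kPa, V = 14.6 L, T = 321 K.
Step 2 — Isobaric: P stays 216 kPa; V/T = const ⇒ T₂ = 723 K, V₂ = 32.9 L.
W = PΔV = 216×(32.9−14.6) kPa·L = 3940 J.
ΔU = nCvΔT = 1.18×30.8×(723−321) = 14600 J.
Q = ΔU + W = nCpΔT = 18600 J.
Net over both steps: W = 3940 J, Q = 10600 J, ΔU = 6610 J.

10600 J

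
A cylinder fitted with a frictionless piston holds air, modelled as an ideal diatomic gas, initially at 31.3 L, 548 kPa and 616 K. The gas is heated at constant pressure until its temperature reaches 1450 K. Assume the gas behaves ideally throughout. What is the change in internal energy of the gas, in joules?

58100 J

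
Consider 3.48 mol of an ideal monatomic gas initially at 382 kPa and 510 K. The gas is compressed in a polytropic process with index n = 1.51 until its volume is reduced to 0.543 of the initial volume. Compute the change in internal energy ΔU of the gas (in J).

V₁ = nRT₁/P₁ = 3.48×8.314×510/382 = 38.6 L.
Polytropic n=1.51: T₂ = T₁(V₁/V₂)^(n−1) = 510×(1.84)^0.51 = 696 K; P₂ = P₁(V₁/V₂)^n = 961 kPa.
For an ideal gas ΔU = nCvΔT with Cv = (3/2)R = 12.5 J/(mol·K).
ΔU = 3.48×12.5×(696−510) = 8090 J.

8090 J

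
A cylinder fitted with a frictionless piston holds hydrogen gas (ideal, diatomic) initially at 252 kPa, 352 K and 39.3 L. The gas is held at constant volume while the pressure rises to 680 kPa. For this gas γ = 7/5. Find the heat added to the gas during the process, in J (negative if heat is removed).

n = P₁V₁/(RT₁) = 252×39.3/(8.314×352) = 3.38 mol.
Isochoric: V stays 39.3 L; P/T = const ⇒ T₂ = 950 K, P₂ = 680 kPa.
W = 0 (no volume change).
ΔU = nCvΔT = 3.38×20.8×(950−352) = 42100 J.
Q = ΔU = 42100 J.

42100 J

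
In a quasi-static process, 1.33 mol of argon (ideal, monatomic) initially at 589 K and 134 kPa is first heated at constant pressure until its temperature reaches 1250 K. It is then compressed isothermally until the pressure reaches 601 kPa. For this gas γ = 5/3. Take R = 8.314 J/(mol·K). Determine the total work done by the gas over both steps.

-13400 J

V₁ = nRT₁/P₁ = 1.33×8.314×589/134 = 48.6 L.
Step 1 — Isobaric: P stays 134 kPa; V/T = const ⇒ T₂ = 1250 K, V₂ = 103 L.
W = PΔV = 134×(103−48.6) kPa·L = 7310 J.
ΔU = nCvΔT = 1.33×12.5×(1250−589) = 11000 J.
Q = ΔU + W = nCpΔT = 18300 J.
State after step 1: P = 134 kPa, V = 103 L, T = 1250 K.
Step 2 — Isothermal: T stays 1250 K; PV = const ⇒ V₂ = 23.0 L, P₂ = 601 kPa.
ΔU = 0 (ideal gas, T constant).
W = nRT ln(V₂/V₁) = 1.33×8.314×1250×ln(0.223) = -20700 J.
Q = ΔU + W = -20700 J.
Net over both steps: W = -13400 J, Q = -2470 J, ΔU = 11000 J.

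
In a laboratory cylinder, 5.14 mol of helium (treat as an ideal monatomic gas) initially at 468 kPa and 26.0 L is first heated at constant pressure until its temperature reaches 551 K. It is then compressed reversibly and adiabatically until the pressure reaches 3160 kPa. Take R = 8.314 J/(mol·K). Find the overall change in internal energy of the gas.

T₁ = P₁V₁/(nR) = 468×26.0/(5.14×8.314) = 285 K.
Step 1 — Isobaric: P stays 468 kPa; V/T = const ⇒ T₂ = 551 K, V₂ = 50.3 L.
W = PΔV = 468×(50.3−26.0) kPa·L = 11400 J.
ΔU = nCvΔT = 5.14×12.5×(551−285) = 17100 J.
Q = ΔU + W = nCpΔT = 28400 J.
State after step 1: P = 468 kPa, V = 50.3 L, T = 551 K.
Step 2 — Adiabatic: T₂/T₁ = (P₂/P₁)^((γ−1)/γ) ⇒ T₂ = 551×(6.75)^0.400 = 1180 K; V₂ = 16.0 L.
ΔU = nCvΔT = 5.14×12.5×(1180−551) = 40500 J.
Q = 0 for an adiabatic process, so W = −ΔU = -40500 J.
Net over both steps: W = -29100 J, Q = 28400 J, ΔU = 57600 J.

57600 J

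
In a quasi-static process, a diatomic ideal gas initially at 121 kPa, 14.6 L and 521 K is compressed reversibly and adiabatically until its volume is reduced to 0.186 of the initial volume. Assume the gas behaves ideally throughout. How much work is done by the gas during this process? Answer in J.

-4240 J

n = P₁V₁/(RT₁) = 121×14.6/(8.314×521) = 0.408 mol.
Adiabatic: TV^(γ−1) = const ⇒ T₂ = 521×(5.38)^0.400 = 1020 K; PV^γ = const ⇒ P₂ = 1270 kPa.
ΔU = nCvΔT = 0.408×20.8×(1020−521) = 4240 J.
Q = 0 for an adiabatic process, so W = −ΔU = -4240 J.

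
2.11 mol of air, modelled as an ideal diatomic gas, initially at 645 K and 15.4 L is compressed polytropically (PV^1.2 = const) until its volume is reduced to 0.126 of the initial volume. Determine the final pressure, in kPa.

8820 kPa

P₁ = nRT₁/V₁ = 2.11×8.314×645/15.4 = 735 kPa.
Polytropic n=1.2: T₂ = T₁(V₁/V₂)^(n−1) = 645×(7.94)^0.20 = 976 K; P₂ = P₁(V₁/V₂)^n = 8820 kPa.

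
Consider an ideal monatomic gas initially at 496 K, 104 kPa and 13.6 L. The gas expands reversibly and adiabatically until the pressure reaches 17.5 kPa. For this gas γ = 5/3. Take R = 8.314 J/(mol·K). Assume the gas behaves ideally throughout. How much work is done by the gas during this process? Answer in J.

1080 J

n = P₁V₁/(RT₁) = 104×13.6/(8.314×496) = 0.343 mol.
Adiabatic: T₂/T₁ = (P₂/P₁)^((γ−1)/γ) ⇒ T₂ = 496×(0.168)^0.400 = 243 K; V₂ = 39.6 L.
ΔU = nCvΔT = 0.343×12.5×(243−496) = -1080 J.
Q = 0 for an adiabatic process, so W = −ΔU = 1080 J.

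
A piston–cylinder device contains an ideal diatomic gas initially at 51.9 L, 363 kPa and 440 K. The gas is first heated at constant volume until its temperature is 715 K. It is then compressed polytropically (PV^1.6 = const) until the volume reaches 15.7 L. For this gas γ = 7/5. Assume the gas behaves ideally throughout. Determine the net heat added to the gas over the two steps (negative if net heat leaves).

56200 J

n = P₁V₁/(RT₁) = 363×51.9/(8.314×440) = 5.15 mol.
Step 1 — Isochoric: V stays 51.9 L; P/T = const ⇒ T₂ = 715 K, P₂ = 590 kPa.
W = 0 (no volume change).
ΔU = nCvΔT = 5.15×20.8×(715−440) = 29400 J.
Q = ΔU = 29400 J.
State after step 1: P = 590 kPa, V = 51.9 L, T = 715 K.
Step 2 — Polytropic n=1.6: T₂ = T₁(V₁/V₂)^(n−1) = 715×(3.31)^0.60 = 1470 K; P₂ = P₁(V₁/V₂)^n = 4000 kPa.
W = (P₁V₁−P₂V₂)/(n−1) = (590×51.9−4000×15.7)/0.60 = -53500 J.
ΔU = nCvΔT = 5.15×20.8×(1470−715) = 80300 J.
Q = ΔU + W = 26800 J.
Net over both steps: W = -53500 J, Q = 56200 J, ΔU = 110000 J.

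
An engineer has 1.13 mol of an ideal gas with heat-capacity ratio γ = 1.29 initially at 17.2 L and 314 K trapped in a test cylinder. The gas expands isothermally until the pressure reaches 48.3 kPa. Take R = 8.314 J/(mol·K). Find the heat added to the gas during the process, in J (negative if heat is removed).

3740 J

P₁ = nRT₁/V₁ = 1.13×8.314×314/17.2 = 172 kPa.
Isothermal: T stays 314 K; PV = const ⇒ V₂ = 61.1 L, P₂ = 48.3 kPa.
ΔU = 0 (ideal gas, T constant).
W = nRT ln(V₂/V₁) = 1.13×8.314×314×ln(3.55) = 3740 J.
Q = ΔU + W = 3740 J.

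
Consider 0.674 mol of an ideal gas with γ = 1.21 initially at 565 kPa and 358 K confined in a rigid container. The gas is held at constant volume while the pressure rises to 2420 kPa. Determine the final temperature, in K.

1530 K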